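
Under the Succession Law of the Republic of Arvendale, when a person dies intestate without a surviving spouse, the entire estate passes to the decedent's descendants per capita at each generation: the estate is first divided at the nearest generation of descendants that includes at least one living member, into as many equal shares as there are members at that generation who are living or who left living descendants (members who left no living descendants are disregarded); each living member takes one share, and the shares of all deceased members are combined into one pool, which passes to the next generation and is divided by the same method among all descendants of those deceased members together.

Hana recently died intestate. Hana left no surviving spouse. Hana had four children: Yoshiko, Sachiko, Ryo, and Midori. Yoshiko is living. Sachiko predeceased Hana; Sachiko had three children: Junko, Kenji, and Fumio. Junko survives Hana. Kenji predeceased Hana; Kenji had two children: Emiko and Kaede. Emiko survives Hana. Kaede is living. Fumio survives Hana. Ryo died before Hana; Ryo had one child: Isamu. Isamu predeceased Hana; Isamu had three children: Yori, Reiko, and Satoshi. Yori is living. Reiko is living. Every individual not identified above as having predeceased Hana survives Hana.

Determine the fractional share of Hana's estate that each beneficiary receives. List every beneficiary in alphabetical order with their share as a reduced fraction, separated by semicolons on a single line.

There is no surviving spouse, so the entire estate passes to Hana's descendants per capita at each generation.
At generation 1 (Yoshiko, Sachiko, Ryo, Midori) there are 4 shares of (1)/4 = 1/4 each.
Living: Yoshiko and Midori — each takes 1/4.
Deceased: Sachiko and Ryo. Their combined 1/2 is pooled and carried to generation 2.
At generation 2 (Junko, Kenji, Fumio, Isamu) there are 4 shares of (1/2)/4 = 1/8 each.
Living: Junko and Fumio — each takes 1/8.
Deceased: Kenji and Isamu. Their combined 1/4 is pooled and carried to generation 3.
At generation 3 (Emiko, Kaede, Yori, Reiko, Satoshi) there are 5 shares of (1/4)/5 = 1/20 each.
Living: Emiko, Kaede, Yori, Reiko, and Satoshi — each takes 1/20.

Emiko 1/20; Fumio 1/8; Junko 1/8; Kaede 1/20; Midori 1/4; Reiko 1/20; Satoshi 1/20; Yori 1/20; Yoshiko 1/4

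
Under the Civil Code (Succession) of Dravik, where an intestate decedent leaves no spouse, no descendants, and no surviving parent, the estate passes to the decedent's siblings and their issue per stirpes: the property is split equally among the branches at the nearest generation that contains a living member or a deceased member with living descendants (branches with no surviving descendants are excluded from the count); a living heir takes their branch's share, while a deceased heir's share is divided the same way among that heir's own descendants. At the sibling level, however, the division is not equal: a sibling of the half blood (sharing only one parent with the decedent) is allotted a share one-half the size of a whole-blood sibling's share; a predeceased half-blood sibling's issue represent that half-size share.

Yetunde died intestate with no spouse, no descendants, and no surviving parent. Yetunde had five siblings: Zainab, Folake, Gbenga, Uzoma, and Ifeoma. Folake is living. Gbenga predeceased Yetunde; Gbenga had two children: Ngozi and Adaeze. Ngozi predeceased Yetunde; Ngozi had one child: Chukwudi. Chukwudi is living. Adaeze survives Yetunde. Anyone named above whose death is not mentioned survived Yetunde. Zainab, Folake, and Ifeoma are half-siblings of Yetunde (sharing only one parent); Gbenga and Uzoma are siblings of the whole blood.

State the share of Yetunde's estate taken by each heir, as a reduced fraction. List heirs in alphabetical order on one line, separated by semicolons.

Adaeze 1/7; Chukwudi 1/7; Folake 1/7; Ifeoma 1/7; Uzoma 2/7; Zainab 1/7

No spouse, descendants, or parent survives, so the estate passes to Yetunde's siblings per stirpes.
Half-blood siblings count for one-half the weight of whole-blood siblings at the initial division.
Dividing 1 in proportion to weights (total weight 7/2): Zainab (weight 1/2) → 1/7; Folake (weight 1/2) → 1/7; Gbenga (weight 1) → 2/7; Uzoma (weight 1) → 2/7; Ifeoma (weight 1/2) → 1/7.
Zainab is living and takes 1/7.
Folake is living and takes 1/7.
Gbenga predeceased; the 2/7 allotted to Gbenga's branch passes to Gbenga's issue by representation.
The 2/7 is divided into 2 equal shares of 1/7 among Ngozi, Adaeze.
Ngozi predeceased; the 1/7 allotted to Ngozi's branch passes to Ngozi's issue by representation.
Chukwudi is the sole taker at this level and receives the full 1/7.
Adaeze is living and takes 1/7.
Uzoma is living and takes 2/7.
Ifeoma is living and takes 1/7.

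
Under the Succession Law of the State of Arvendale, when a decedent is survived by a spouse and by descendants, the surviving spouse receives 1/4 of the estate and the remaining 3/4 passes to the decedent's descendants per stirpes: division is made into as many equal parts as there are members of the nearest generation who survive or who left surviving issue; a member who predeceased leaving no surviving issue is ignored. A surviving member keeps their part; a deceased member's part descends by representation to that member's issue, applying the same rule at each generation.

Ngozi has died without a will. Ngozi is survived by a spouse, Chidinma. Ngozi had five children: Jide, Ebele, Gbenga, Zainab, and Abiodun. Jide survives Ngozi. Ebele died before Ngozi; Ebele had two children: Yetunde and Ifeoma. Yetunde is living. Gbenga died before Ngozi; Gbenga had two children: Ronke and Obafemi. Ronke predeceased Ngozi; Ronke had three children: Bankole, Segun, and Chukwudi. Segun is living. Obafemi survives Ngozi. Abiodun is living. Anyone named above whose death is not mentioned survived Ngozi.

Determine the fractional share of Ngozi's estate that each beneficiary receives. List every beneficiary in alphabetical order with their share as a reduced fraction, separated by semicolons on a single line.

Abiodun 3/20; Bankole 1/40; Chidinma 1/4; Chukwudi 1/40; Ifeoma 3/40; Jide 3/20; Obafemi 3/40; Segun 1/40; Yetunde 3/40; Zainab 3/20

Chidinma, as surviving spouse, takes 1/4.
The remaining 3/4 passes to Ngozi's descendants per stirpes.
The 3/4 is divided into 5 equal shares of 3/20 among Jide, Ebele, Gbenga, Zainab, Abiodun.
Jide is living and takes 3/20.
Ebele predeceased; the 3/20 allotted to Ebele's branch passes to Ebele's issue by representation.
The 3/20 is divided into 2 equal shares of 3/40 among Yetunde, Ifeoma.
Yetunde is living and takes 3/40.
Ifeoma is living and takes 3/40.
Gbenga predeceased; the 3/20 allotted to Gbenga's branch passes to Gbenga's issue by representation.
The 3/20 is divided into 2 equal shares of 3/40 among Ronke, Obafemi.
Ronke predeceased; the 3/40 allotted to Ronke's branch passes to Ronke's issue by representation.
The 3/40 is divided into 3 equal shares of 1/40 among Bankole, Segun, Chukwudi.
Bankole is living and takes 1/40.
Segun is living and takes 1/40.
Chukwudi is living and takes 1/40.
Obafemi is living and takes 3/40.
Zainab is living and takes 3/20.
Abiodun is living and takes 3/20.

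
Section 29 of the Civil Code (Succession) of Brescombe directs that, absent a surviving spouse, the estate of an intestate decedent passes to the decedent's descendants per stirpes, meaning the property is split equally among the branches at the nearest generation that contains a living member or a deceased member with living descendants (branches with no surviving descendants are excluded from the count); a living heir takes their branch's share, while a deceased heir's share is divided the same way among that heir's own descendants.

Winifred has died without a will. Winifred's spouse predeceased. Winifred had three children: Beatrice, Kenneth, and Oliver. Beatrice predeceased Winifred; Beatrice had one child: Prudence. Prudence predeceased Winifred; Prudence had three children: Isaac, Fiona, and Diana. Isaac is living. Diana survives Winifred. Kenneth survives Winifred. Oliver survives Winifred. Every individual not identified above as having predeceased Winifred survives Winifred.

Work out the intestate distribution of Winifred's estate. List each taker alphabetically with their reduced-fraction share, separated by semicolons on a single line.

There is no surviving spouse, so the entire estate passes to Winifred's descendants per stirpes.
The estate is divided into 3 equal shares of 1/3 among Beatrice, Kenneth, Oliver.
Beatrice predeceased; the 1/3 allotted to Beatrice's branch passes to Beatrice's issue by representation.
Prudence's line is the sole branch at this level, so the full 1/3 passes to Prudence's issue by representation.
The 1/3 is divided into 3 equal shares of 1/9 among Isaac, Fiona, Diana.
Isaac is living and takes 1/9.
Fiona is living and takes 1/9.
Diana is living and takes 1/9.
Kenneth is living and takes 1/3.
Oliver is living and takes 1/3.

Diana 1/9; Fiona 1/9; Isaac 1/9; Kenneth 1/3; Oliver 1/3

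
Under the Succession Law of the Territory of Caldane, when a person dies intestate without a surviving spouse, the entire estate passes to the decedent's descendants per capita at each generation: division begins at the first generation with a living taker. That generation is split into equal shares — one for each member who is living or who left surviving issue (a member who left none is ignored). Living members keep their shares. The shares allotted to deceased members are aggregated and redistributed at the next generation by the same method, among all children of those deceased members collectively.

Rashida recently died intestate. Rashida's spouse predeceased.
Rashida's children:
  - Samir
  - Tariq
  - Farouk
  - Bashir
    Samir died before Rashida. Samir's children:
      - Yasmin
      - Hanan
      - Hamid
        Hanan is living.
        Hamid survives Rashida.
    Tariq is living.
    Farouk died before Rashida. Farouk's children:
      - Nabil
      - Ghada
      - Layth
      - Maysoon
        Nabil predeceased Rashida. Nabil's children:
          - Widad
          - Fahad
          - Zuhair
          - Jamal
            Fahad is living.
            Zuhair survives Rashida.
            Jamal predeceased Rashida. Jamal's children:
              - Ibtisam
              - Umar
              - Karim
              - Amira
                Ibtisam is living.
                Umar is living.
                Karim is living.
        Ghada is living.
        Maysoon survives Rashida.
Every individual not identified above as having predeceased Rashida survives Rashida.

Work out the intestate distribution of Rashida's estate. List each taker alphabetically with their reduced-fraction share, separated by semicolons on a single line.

Amira 1/224; Bashir 1/4; Fahad 1/56; Ghada 1/14; Hamid 1/14; Hanan 1/14; Ibtisam 1/224; Karim 1/224; Layth 1/14; Maysoon 1/14; Tariq 1/4; Umar 1/224; Widad 1/56; Yasmin 1/14; Zuhair 1/56

There is no surviving spouse, so the entire estate passes to Rashida's descendants per capita at each generation.
At generation 1 (Samir, Tariq, Farouk, Bashir) there are 4 shares of (1)/4 = 1/4 each.
Living: Tariq and Bashir — each takes 1/4.
Deceased: Samir and Farouk. Their combined 1/2 is pooled and carried to generation 2.
At generation 2 (Yasmin, Hanan, Hamid, Nabil, Ghada, Layth, Maysoon) there are 7 shares of (1/2)/7 = 1/14 each.
Living: Yasmin, Hanan, Hamid, Ghada, Layth, and Maysoon — each takes 1/14.
Deceased: Nabil. That 1/14 share is carried to generation 3.
At generation 3 (Widad, Fahad, Zuhair, Jamal) there are 4 shares of (1/14)/4 = 1/56 each.
Living: Widad, Fahad, and Zuhair — each takes 1/56.
Deceased: Jamal. That 1/56 share is carried to generation 4.
At generation 4 (Ibtisam, Umar, Karim, Amira) there are 4 shares of (1/56)/4 = 1/224 each.
Living: Ibtisam, Umar, Karim, and Amira — each takes 1/224.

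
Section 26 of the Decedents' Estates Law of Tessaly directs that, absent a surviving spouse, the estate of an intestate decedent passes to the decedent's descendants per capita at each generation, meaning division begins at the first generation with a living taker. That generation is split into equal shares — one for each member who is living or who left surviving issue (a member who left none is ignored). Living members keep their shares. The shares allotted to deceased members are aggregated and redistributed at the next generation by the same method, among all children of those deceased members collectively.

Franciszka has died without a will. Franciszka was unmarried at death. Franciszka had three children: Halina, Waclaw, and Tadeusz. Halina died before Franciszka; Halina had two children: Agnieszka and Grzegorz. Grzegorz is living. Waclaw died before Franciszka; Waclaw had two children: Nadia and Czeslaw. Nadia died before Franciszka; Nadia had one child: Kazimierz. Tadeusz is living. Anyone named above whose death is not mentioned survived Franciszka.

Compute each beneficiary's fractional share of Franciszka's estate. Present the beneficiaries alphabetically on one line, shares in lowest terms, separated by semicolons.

Agnieszka 1/6; Czeslaw 1/6; Grzegorz 1/6; Kazimierz 1/6; Tadeusz 1/3

There is no surviving spouse, so the entire estate passes to Franciszka's descendants per capita at each generation.
At generation 1 (Halina, Waclaw, Tadeusz) there are 3 shares of (1)/3 = 1/3 each.
Living: Tadeusz — each takes 1/3.
Deceased: Halina and Waclaw. Their combined 2/3 is pooled and carried to generation 2.
At generation 2 (Agnieszka, Grzegorz, Nadia, Czeslaw) there are 4 shares of (2/3)/4 = 1/6 each.
Living: Agnieszka, Grzegorz, and Czeslaw — each takes 1/6.
Deceased: Nadia. That 1/6 share is carried to generation 3.
At generation 3 (Kazimierz) there are 1 shares of (1/6)/1 = 1/6 each.
Living: Kazimierz — each takes 1/6.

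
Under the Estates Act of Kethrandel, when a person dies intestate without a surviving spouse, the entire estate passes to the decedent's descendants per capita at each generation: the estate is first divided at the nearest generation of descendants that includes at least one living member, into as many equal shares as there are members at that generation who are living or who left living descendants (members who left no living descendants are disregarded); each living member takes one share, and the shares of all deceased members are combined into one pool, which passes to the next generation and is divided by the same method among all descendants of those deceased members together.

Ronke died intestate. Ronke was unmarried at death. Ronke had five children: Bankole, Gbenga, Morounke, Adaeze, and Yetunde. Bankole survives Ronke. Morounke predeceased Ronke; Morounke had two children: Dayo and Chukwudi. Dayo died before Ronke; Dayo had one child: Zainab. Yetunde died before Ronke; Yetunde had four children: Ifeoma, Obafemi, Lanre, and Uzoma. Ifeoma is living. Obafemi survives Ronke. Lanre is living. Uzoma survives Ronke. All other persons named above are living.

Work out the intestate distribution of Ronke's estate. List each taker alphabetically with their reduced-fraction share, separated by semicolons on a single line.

Adaeze 1/5; Bankole 1/5; Chukwudi 1/15; Gbenga 1/5; Ifeoma 1/15; Lanre 1/15; Obafemi 1/15; Uzoma 1/15; Zainab 1/15

There is no surviving spouse, so the entire estate passes to Ronke's descendants per capita at each generation.
At generation 1 (Bankole, Gbenga, Morounke, Adaeze, Yetunde) there are 5 shares of (1)/5 = 1/5 each.
Living: Bankole, Gbenga, and Adaeze — each takes 1/5.
Deceased: Morounke and Yetunde. Their combined 2/5 is pooled and carried to generation 2.
At generation 2 (Dayo, Chukwudi, Ifeoma, Obafemi, Lanre, Uzoma) there are 6 shares of (2/5)/6 = 1/15 each.
Living: Chukwudi, Ifeoma, Obafemi, Lanre, and Uzoma — each takes 1/15.
Deceased: Dayo. That 1/15 share is carried to generation 3.
At generation 3 (Zainab) there are 1 shares of (1/15)/1 = 1/15 each.
Living: Zainab — each takes 1/15.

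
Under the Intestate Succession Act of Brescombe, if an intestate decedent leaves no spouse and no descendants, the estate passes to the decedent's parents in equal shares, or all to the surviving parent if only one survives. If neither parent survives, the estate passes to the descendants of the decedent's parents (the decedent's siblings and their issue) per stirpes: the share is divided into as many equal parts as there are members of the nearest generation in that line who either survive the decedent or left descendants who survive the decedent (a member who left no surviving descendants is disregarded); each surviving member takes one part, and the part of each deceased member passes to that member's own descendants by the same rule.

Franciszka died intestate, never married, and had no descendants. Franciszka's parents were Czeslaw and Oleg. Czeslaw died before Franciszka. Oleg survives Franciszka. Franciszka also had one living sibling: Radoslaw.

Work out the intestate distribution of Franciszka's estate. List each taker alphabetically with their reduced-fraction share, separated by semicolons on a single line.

Only one parent, Oleg, survives, so Oleg takes the entire estate. The siblings take nothing because a surviving parent has priority.

Oleg 1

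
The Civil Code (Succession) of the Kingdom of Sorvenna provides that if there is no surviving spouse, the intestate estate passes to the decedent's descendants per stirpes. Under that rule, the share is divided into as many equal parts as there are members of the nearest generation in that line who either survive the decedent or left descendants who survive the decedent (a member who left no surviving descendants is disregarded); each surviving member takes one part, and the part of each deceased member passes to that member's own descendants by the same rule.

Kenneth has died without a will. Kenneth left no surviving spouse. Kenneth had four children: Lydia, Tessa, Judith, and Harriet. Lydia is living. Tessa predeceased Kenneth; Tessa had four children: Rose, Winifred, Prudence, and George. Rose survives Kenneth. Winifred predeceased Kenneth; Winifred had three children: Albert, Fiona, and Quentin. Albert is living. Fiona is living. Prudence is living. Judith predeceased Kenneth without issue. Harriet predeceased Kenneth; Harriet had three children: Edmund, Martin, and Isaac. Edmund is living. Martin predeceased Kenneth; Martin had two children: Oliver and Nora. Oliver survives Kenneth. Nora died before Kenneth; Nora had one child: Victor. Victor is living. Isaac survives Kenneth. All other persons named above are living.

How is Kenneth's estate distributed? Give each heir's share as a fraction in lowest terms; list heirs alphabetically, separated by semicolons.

There is no surviving spouse, so the entire estate passes to Kenneth's descendants per stirpes.
Judith left no surviving issue, so that branch lapses and is disregarded.
The estate is divided into 3 equal shares of 1/3 among Lydia, Tessa, Harriet.
Lydia is living and takes 1/3.
Tessa predeceased; the 1/3 allotted to Tessa's branch passes to Tessa's issue by representation.
The 1/3 is divided into 4 equal shares of 1/12 among Rose, Winifred, Prudence, George.
Rose is living and takes 1/12.
Winifred predeceased; the 1/12 allotted to Winifred's branch passes to Winifred's issue by representation.
The 1/12 is divided into 3 equal shares of 1/36 among Albert, Fiona, Quentin.
Albert is living and takes 1/36.
Fiona is living and takes 1/36.
Quentin is living and takes 1/36.
Prudence is living and takes 1/12.
George is living and takes 1/12.
Harriet predeceased; the 1/3 allotted to Harriet's branch passes to Harriet's issue by representation.
The 1/3 is divided into 3 equal shares of 1/9 among Edmund, Martin, Isaac.
Edmund is living and takes 1/9.
Martin predeceased; the 1/9 allotted to Martin's branch passes to Martin's issue by representation.
The 1/9 is divided into 2 equal shares of 1/18 among Oliver, Nora.
Oliver is living and takes 1/18.
Nora predeceased; the 1/18 allotted to Nora's branch passes to Nora's issue by representation.
Victor is the sole taker at this level and receives the full 1/18.
Isaac is living and takes 1/9.

Albert 1/36; Edmund 1/9; Fiona 1/36; George 1/12; Isaac 1/9; Lydia 1/3; Oliver 1/18; Prudence 1/12; Quentin 1/36; Rose 1/12; Victor 1/18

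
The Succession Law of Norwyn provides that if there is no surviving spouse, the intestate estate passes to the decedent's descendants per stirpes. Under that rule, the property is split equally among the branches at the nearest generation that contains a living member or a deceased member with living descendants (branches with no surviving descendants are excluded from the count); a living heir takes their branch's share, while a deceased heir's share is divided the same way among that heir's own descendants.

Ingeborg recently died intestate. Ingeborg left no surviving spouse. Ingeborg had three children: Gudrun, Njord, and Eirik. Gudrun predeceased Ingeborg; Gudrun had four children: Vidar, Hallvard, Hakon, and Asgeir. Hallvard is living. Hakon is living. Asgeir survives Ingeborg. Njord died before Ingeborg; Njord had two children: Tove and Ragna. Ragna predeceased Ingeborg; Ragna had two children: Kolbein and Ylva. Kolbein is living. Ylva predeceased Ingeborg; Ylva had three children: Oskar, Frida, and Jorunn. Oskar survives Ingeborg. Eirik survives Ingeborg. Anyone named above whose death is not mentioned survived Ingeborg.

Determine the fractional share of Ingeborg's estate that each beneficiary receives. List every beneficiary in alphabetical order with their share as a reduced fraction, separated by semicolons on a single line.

Asgeir 1/12; Eirik 1/3; Frida 1/36; Hakon 1/12; Hallvard 1/12; Jorunn 1/36; Kolbein 1/12; Oskar 1/36; Tove 1/6; Vidar 1/12

There is no surviving spouse, so the entire estate passes to Ingeborg's descendants per stirpes.
The estate is divided into 3 equal shares of 1/3 among Gudrun, Njord, Eirik.
Gudrun predeceased; the 1/3 allotted to Gudrun's branch passes to Gudrun's issue by representation.
The 1/3 is divided into 4 equal shares of 1/12 among Vidar, Hallvard, Hakon, Asgeir.
Vidar is living and takes 1/12.
Hallvard is living and takes 1/12.
Hakon is living and takes 1/12.
Asgeir is living and takes 1/12.
Njord predeceased; the 1/3 allotted to Njord's branch passes to Njord's issue by representation.
The 1/3 is divided into 2 equal shares of 1/6 among Tove, Ragna.
Tove is living and takes 1/6.
Ragna predeceased; the 1/6 allotted to Ragna's branch passes to Ragna's issue by representation.
The 1/6 is divided into 2 equal shares of 1/12 among Kolbein, Ylva.
Kolbein is living and takes 1/12.
Ylva predeceased; the 1/12 allotted to Ylva's branch passes to Ylva's issue by representation.
The 1/12 is divided into 3 equal shares of 1/36 among Oskar, Frida, Jorunn.
Oskar is living and takes 1/36.
Frida is living and takes 1/36.
Jorunn is living and takes 1/36.
Eirik is living and takes 1/3.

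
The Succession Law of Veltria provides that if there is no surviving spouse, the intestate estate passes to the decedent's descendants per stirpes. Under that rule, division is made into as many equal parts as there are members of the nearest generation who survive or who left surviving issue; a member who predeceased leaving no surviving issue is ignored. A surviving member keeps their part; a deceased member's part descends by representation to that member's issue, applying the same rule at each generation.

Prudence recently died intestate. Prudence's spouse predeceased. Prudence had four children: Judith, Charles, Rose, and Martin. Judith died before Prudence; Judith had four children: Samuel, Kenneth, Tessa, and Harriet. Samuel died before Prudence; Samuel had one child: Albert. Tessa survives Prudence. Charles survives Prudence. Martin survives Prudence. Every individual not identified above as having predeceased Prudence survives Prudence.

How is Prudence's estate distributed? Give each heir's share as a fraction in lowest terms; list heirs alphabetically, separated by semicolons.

Albert 1/16; Charles 1/4; Harriet 1/16; Kenneth 1/16; Martin 1/4; Rose 1/4; Tessa 1/16

There is no surviving spouse, so the entire estate passes to Prudence's descendants per stirpes.
The estate is divided into 4 equal shares of 1/4 among Judith, Charles, Rose, Martin.
Judith predeceased; the 1/4 allotted to Judith's branch passes to Judith's issue by representation.
The 1/4 is divided into 4 equal shares of 1/16 among Samuel, Kenneth, Tessa, Harriet.
Samuel predeceased; the 1/16 allotted to Samuel's branch passes to Samuel's issue by representation.
Albert is the sole taker at this level and receives the full 1/16.
Kenneth is living and takes 1/16.
Tessa is living and takes 1/16.
Harriet is living and takes 1/16.
Charles is living and takes 1/4.
Rose is living and takes 1/4.
Martin is living and takes 1/4.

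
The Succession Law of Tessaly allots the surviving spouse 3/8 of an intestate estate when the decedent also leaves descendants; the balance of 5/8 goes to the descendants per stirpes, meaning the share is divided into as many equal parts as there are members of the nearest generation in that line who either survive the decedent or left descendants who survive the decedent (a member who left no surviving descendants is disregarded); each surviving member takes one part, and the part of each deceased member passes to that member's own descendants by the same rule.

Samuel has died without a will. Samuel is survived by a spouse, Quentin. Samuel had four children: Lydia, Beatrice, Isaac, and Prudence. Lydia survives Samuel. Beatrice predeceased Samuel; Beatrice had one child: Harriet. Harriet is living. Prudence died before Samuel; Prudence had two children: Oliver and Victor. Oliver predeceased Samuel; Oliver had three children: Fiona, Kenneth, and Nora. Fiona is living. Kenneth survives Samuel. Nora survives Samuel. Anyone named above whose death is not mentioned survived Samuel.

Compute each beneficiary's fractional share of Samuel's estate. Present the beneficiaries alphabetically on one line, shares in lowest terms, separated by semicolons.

Quentin, as surviving spouse, takes 3/8.
The remaining 5/8 passes to Samuel's descendants per stirpes.
The 5/8 is divided into 4 equal shares of 5/32 among Lydia, Beatrice, Isaac, Prudence.
Lydia is living and takes 5/32.
Beatrice predeceased; the 5/32 allotted to Beatrice's branch passes to Beatrice's issue by representation.
Harriet is the sole taker at this level and receives the full 5/32.
Isaac is living and takes 5/32.
Prudence predeceased; the 5/32 allotted to Prudence's branch passes to Prudence's issue by representation.
The 5/32 is divided into 2 equal shares of 5/64 among Oliver, Victor.
Oliver predeceased; the 5/64 allotted to Oliver's branch passes to Oliver's issue by representation.
The 5/64 is divided into 3 equal shares of 5/192 among Fiona, Kenneth, Nora.
Fiona is living and takes 5/192.
Kenneth is living and takes 5/192.
Nora is living and takes 5/192.
Victor is living and takes 5/64.

Fiona 5/192; Harriet 5/32; Isaac 5/32; Kenneth 5/192; Lydia 5/32; Nora 5/192; Quentin 3/8; Victor 5/64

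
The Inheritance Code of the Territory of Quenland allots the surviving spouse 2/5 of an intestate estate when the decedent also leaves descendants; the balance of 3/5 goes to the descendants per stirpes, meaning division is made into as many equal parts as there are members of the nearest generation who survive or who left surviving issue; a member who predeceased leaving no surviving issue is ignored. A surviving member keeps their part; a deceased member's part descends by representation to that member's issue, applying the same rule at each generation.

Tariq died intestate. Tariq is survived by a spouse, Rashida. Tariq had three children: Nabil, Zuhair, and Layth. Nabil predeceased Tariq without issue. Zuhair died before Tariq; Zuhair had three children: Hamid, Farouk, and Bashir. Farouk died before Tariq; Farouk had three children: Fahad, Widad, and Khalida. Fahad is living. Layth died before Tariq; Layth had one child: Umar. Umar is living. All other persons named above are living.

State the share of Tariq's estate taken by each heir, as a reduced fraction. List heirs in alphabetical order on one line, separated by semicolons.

Rashida, as surviving spouse, takes 2/5.
The remaining 3/5 passes to Tariq's descendants per stirpes.
Nabil left no surviving issue, so that branch lapses and is disregarded.
The 3/5 is divided into 2 equal shares of 3/10 among Zuhair, Layth.
Zuhair predeceased; the 3/10 allotted to Zuhair's branch passes to Zuhair's issue by representation.
The 3/10 is divided into 3 equal shares of 1/10 among Hamid, Farouk, Bashir.
Hamid is living and takes 1/10.
Farouk predeceased; the 1/10 allotted to Farouk's branch passes to Farouk's issue by representation.
The 1/10 is divided into 3 equal shares of 1/30 among Fahad, Widad, Khalida.
Fahad is living and takes 1/30.
Widad is living and takes 1/30.
Khalida is living and takes 1/30.
Bashir is living and takes 1/10.
Layth predeceased; the 3/10 allotted to Layth's branch passes to Layth's issue by representation.
Umar is the sole taker at this level and receives the full 3/10.

Bashir 1/10; Fahad 1/30; Hamid 1/10; Khalida 1/30; Rashida 2/5; Umar 3/10; Widad 1/30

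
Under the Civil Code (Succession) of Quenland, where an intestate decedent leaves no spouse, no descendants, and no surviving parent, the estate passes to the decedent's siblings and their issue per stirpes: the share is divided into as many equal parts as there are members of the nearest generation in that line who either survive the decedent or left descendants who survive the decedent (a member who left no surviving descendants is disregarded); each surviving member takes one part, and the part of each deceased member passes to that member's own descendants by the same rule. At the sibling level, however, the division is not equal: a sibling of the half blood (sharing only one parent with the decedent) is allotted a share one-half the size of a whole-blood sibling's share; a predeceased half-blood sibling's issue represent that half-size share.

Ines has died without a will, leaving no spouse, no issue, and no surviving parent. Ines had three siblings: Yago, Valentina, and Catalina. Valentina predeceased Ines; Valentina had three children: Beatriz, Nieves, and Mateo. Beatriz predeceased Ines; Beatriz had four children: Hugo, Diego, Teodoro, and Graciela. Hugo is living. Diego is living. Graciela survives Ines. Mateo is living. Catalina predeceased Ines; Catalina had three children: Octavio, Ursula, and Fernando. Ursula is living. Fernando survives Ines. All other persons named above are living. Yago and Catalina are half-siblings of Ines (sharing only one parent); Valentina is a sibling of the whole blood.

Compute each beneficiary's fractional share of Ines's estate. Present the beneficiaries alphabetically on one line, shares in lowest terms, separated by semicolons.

No spouse, descendants, or parent survives, so the estate passes to Ines's siblings per stirpes.
Half-blood siblings count for one-half the weight of whole-blood siblings at the initial division.
Dividing 1 in proportion to weights (total weight 2): Yago (weight 1/2) → 1/4; Valentina (weight 1) → 1/2; Catalina (weight 1/2) → 1/4.
Yago is living and takes 1/4.
Valentina predeceased; the 1/2 allotted to Valentina's branch passes to Valentina's issue by representation.
The 1/2 is divided into 3 equal shares of 1/6 among Beatriz, Nieves, Mateo.
Beatriz predeceased; the 1/6 allotted to Beatriz's branch passes to Beatriz's issue by representation.
The 1/6 is divided into 4 equal shares of 1/24 among Hugo, Diego, Teodoro, Graciela.
Hugo is living and takes 1/24.
Diego is living and takes 1/24.
Teodoro is living and takes 1/24.
Graciela is living and takes 1/24.
Nieves is living and takes 1/6.
Mateo is living and takes 1/6.
Catalina predeceased; the 1/4 allotted to Catalina's branch passes to Catalina's issue by representation.
The 1/4 is divided into 3 equal shares of 1/12 among Octavio, Ursula, Fernando.
Octavio is living and takes 1/12.
Ursula is living and takes 1/12.
Fernando is living and takes 1/12.

Diego 1/24; Fernando 1/12; Graciela 1/24; Hugo 1/24; Mateo 1/6; Nieves 1/6; Octavio 1/12; Teodoro 1/24; Ursula 1/12; Yago 1/4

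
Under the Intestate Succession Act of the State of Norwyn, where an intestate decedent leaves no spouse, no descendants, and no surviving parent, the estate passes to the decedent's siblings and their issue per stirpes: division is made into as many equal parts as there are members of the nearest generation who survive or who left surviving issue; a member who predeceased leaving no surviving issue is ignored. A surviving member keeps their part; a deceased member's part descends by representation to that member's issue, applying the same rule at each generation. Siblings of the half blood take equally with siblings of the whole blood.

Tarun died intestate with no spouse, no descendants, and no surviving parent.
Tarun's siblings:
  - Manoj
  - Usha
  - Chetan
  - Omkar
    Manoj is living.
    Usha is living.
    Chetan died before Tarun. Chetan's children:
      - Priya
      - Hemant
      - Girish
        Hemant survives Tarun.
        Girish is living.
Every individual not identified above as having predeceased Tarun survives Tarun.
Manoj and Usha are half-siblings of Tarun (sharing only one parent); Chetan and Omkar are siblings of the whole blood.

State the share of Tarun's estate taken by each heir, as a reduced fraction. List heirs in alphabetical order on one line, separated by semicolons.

Girish 1/12; Hemant 1/12; Manoj 1/4; Omkar 1/4; Priya 1/12; Usha 1/4

No spouse, descendants, or parent survives, so the estate passes to Tarun's siblings per stirpes.
Half-blood and whole-blood siblings take equally under the stated rule.
The estate is divided into 4 equal shares of 1/4 among Manoj, Usha, Chetan, Omkar.
Manoj is living and takes 1/4.
Usha is living and takes 1/4.
Chetan predeceased; the 1/4 allotted to Chetan's branch passes to Chetan's issue by representation.
The 1/4 is divided into 3 equal shares of 1/12 among Priya, Hemant, Girish.
Priya is living and takes 1/12.
Hemant is living and takes 1/12.
Girish is living and takes 1/12.
Omkar is living and takes 1/4.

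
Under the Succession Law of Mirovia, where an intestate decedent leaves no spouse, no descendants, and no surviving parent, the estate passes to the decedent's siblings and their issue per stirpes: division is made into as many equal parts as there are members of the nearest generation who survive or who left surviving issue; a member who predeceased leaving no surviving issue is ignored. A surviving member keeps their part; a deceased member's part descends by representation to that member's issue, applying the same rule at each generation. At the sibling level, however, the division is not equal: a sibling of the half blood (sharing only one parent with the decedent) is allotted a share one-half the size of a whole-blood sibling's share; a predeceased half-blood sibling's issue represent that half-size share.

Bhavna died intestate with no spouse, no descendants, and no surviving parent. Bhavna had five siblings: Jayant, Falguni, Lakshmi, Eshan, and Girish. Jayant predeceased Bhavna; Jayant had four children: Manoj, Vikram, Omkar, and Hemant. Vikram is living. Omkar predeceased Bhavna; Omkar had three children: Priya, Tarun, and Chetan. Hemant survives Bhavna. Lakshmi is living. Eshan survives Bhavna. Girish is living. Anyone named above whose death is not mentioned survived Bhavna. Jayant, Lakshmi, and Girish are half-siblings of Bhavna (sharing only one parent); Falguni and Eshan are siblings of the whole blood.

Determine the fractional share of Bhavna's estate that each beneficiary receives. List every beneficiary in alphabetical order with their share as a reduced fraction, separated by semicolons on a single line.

Chetan 1/84; Eshan 2/7; Falguni 2/7; Girish 1/7; Hemant 1/28; Lakshmi 1/7; Manoj 1/28; Priya 1/84; Tarun 1/84; Vikram 1/28

No spouse, descendants, or parent survives, so the estate passes to Bhavna's siblings per stirpes.
Half-blood siblings count for one-half the weight of whole-blood siblings at the initial division.
Dividing 1 in proportion to weights (total weight 7/2): Jayant (weight 1/2) → 1/7; Falguni (weight 1) → 2/7; Lakshmi (weight 1/2) → 1/7; Eshan (weight 1) → 2/7; Girish (weight 1/2) → 1/7.
Jayant predeceased; the 1/7 allotted to Jayant's branch passes to Jayant's issue by representation.
The 1/7 is divided into 4 equal shares of 1/28 among Manoj, Vikram, Omkar, Hemant.
Manoj is living and takes 1/28.
Vikram is living and takes 1/28.
Omkar predeceased; the 1/28 allotted to Omkar's branch passes to Omkar's issue by representation.
The 1/28 is divided into 3 equal shares of 1/84 among Priya, Tarun, Chetan.
Priya is living and takes 1/84.
Tarun is living and takes 1/84.
Chetan is living and takes 1/84.
Hemant is living and takes 1/28.
Falguni is living and takes 2/7.
Lakshmi is living and takes 1/7.
Eshan is living and takes 2/7.
Girish is living and takes 1/7.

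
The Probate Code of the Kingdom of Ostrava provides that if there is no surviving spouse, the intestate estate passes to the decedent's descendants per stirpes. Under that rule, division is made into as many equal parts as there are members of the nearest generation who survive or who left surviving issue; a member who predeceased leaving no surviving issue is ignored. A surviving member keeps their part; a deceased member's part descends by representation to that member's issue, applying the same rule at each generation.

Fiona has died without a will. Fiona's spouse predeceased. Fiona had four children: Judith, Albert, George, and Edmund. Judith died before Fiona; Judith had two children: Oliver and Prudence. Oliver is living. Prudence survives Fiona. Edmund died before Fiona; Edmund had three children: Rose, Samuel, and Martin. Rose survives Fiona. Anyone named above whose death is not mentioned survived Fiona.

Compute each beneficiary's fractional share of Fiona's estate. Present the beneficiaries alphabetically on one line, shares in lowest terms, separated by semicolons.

There is no surviving spouse, so the entire estate passes to Fiona's descendants per stirpes.
The estate is divided into 4 equal shares of 1/4 among Judith, Albert, George, Edmund.
Judith predeceased; the 1/4 allotted to Judith's branch passes to Judith's issue by representation.
The 1/4 is divided into 2 equal shares of 1/8 among Oliver, Prudence.
Oliver is living and takes 1/8.
Prudence is living and takes 1/8.
Albert is living and takes 1/4.
George is living and takes 1/4.
Edmund predeceased; the 1/4 allotted to Edmund's branch passes to Edmund's issue by representation.
The 1/4 is divided into 3 equal shares of 1/12 among Rose, Samuel, Martin.
Rose is living and takes 1/12.
Samuel is living and takes 1/12.
Martin is living and takes 1/12.

Albert 1/4; George 1/4; Martin 1/12; Oliver 1/8; Prudence 1/8; Rose 1/12; Samuel 1/12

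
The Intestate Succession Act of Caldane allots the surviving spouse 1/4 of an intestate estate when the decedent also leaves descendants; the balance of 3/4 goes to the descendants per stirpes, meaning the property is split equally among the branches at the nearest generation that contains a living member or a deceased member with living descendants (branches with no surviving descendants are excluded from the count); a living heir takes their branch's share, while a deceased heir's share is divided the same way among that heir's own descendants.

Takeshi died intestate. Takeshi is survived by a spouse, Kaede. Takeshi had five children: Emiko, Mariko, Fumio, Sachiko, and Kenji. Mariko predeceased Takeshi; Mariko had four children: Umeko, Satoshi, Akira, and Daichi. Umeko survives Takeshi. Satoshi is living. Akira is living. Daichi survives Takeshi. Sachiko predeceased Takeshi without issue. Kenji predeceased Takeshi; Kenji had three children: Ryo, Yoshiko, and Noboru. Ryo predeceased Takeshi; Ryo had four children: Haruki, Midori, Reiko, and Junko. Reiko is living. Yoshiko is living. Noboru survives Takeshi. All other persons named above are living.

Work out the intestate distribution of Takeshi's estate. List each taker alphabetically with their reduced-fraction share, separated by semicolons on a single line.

Kaede, as surviving spouse, takes 1/4.
The remaining 3/4 passes to Takeshi's descendants per stirpes.
Sachiko left no surviving issue, so that branch lapses and is disregarded.
The 3/4 is divided into 4 equal shares of 3/16 among Emiko, Mariko, Fumio, Kenji.
Emiko is living and takes 3/16.
Mariko predeceased; the 3/16 allotted to Mariko's branch passes to Mariko's issue by representation.
The 3/16 is divided into 4 equal shares of 3/64 among Umeko, Satoshi, Akira, Daichi.
Umeko is living and takes 3/64.
Satoshi is living and takes 3/64.
Akira is living and takes 3/64.
Daichi is living and takes 3/64.
Fumio is living and takes 3/16.
Kenji predeceased; the 3/16 allotted to Kenji's branch passes to Kenji's issue by representation.
The 3/16 is divided into 3 equal shares of 1/16 among Ryo, Yoshiko, Noboru.
Ryo predeceased; the 1/16 allotted to Ryo's branch passes to Ryo's issue by representation.
The 1/16 is divided into 4 equal shares of 1/64 among Haruki, Midori, Reiko, Junko.
Haruki is living and takes 1/64.
Midori is living and takes 1/64.
Reiko is living and takes 1/64.
Junko is living and takes 1/64.
Yoshiko is living and takes 1/16.
Noboru is living and takes 1/16.

Akira 3/64; Daichi 3/64; Emiko 3/16; Fumio 3/16; Haruki 1/64; Junko 1/64; Kaede 1/4; Midori 1/64; Noboru 1/16; Reiko 1/64; Satoshi 3/64; Umeko 3/64; Yoshiko 1/16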